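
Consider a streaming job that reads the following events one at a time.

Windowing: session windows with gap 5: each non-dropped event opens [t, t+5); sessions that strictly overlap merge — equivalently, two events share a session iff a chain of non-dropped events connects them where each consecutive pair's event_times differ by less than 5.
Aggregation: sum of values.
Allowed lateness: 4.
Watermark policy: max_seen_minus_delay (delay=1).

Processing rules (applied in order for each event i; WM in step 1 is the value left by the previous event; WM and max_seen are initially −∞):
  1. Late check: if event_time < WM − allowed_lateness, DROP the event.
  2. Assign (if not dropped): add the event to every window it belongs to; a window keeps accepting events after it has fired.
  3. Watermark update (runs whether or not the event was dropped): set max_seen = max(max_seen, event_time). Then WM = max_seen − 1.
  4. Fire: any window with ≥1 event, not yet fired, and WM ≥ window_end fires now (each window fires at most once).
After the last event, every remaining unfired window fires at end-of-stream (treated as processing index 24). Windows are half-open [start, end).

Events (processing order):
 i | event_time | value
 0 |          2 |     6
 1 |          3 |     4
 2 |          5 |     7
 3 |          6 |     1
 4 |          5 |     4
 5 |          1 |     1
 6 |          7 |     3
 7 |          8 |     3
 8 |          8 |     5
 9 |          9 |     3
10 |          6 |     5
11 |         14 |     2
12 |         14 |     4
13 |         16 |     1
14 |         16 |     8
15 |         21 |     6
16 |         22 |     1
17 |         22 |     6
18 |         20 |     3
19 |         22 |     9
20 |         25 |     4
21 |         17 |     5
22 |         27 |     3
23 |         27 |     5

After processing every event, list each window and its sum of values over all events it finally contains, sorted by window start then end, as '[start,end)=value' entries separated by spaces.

i=0 t=2 v=6: → [2,7); WM=1
i=1 t=3 v=4: → [2,8); WM=2
i=2 t=5 v=7: → [2,10); WM=4
i=3 t=6 v=1: → [2,11); WM=5
i=4 t=5 v=4: → [2,11); WM=5
i=5 t=1 v=1: → [1,11); WM=5
i=6 t=7 v=3: → [1,12); WM=6
i=7 t=8 v=3: → [1,13); WM=7
i=8 t=8 v=5: → [1,13); WM=7
i=9 t=9 v=3: → [1,14); WM=8
i=10 t=6 v=5: → [1,14); WM=8
i=11 t=14 v=2: → [14,19); WM=13
i=12 t=14 v=4: → [14,19); WM=13
i=13 t=16 v=1: → [14,21); WM=15
i=14 t=16 v=8: → [14,21); WM=15
i=15 t=21 v=6: → [21,26); WM=20
i=16 t=22 v=1: → [21,27); WM=21
i=17 t=22 v=6: → [21,27); WM=21
i=18 t=20 v=3: → [14,27); WM=21
i=19 t=22 v=9: → [14,27); WM=21
i=20 t=25 v=4: → [14,30); WM=24
i=21 t=17 v=5: DROP (t<24-4); WM=24
i=22 t=27 v=3: → [14,32); WM=26
i=23 t=27 v=5: → [14,32); WM=26

[1,14)=42 [14,32)=52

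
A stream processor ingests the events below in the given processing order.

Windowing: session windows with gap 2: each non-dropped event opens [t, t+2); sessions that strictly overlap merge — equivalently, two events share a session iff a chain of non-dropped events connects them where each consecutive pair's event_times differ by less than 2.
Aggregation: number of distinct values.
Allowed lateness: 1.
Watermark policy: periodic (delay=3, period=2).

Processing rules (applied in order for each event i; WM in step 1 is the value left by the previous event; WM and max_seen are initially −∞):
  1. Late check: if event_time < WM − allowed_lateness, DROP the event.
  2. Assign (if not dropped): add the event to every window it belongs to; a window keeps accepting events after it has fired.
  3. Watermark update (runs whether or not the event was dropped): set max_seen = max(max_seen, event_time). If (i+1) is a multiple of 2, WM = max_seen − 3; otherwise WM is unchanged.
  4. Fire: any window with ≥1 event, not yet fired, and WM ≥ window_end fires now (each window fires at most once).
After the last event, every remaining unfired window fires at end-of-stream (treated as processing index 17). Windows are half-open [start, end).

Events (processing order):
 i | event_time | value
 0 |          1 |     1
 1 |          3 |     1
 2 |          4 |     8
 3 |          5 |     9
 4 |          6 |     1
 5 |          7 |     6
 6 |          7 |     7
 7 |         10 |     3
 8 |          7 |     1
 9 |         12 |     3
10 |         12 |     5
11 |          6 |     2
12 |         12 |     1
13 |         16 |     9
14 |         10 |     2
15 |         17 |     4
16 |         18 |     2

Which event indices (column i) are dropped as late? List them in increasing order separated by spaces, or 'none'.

11 14

i=0 t=1 v=1: → [1,3); WM=−∞
i=1 t=3 v=1: → [3,5); WM=0
i=2 t=4 v=8: → [3,6); WM=0
i=3 t=5 v=9: → [3,7); WM=2
i=4 t=6 v=1: → [3,8); WM=2
i=5 t=7 v=6: → [3,9); WM=4
i=6 t=7 v=7: → [3,9); WM=4
i=7 t=10 v=3: → [10,12); WM=7
i=8 t=7 v=1: → [3,9); WM=7
i=9 t=12 v=3: → [12,14); WM=9
i=10 t=12 v=5: → [12,14); WM=9
i=11 t=6 v=2: DROP (t<9-1); WM=9
i=12 t=12 v=1: → [12,14); WM=9
i=13 t=16 v=9: → [16,18); WM=13
i=14 t=10 v=2: DROP (t<13-1); WM=13
i=15 t=17 v=4: → [16,19); WM=14
i=16 t=18 v=2: → [16,20); WM=14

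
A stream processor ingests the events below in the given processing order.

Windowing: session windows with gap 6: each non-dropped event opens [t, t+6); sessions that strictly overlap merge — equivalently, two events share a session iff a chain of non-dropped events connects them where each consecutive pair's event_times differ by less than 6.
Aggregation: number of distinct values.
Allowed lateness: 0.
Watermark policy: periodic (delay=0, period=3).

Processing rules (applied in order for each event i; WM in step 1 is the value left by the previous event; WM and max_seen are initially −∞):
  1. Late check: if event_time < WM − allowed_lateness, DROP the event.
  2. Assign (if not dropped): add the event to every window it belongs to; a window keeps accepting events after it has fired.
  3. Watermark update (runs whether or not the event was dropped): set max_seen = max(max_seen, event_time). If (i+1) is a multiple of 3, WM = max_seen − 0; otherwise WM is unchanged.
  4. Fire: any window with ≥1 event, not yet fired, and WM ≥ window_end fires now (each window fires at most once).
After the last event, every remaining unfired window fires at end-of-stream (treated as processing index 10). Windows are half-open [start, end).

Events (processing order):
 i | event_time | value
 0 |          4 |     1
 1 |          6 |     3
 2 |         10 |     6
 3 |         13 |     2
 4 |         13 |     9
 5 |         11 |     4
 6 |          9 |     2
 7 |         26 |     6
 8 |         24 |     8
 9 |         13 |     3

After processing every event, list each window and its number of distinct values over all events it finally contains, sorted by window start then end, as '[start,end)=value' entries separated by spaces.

i=0 t=4 v=1: → [4,10); WM=−∞
i=1 t=6 v=3: → [4,12); WM=−∞
i=2 t=10 v=6: → [4,16); WM=10
i=3 t=13 v=2: → [4,19); WM=10
i=4 t=13 v=9: → [4,19); WM=10
i=5 t=11 v=4: → [4,19); WM=13
i=6 t=9 v=2: DROP (t<13-0); WM=13
i=7 t=26 v=6: → [26,32); WM=13
i=8 t=24 v=8: → [24,32); WM=26
i=9 t=13 v=3: DROP (t<26-0); WM=26

[4,19)=6 [24,32)=2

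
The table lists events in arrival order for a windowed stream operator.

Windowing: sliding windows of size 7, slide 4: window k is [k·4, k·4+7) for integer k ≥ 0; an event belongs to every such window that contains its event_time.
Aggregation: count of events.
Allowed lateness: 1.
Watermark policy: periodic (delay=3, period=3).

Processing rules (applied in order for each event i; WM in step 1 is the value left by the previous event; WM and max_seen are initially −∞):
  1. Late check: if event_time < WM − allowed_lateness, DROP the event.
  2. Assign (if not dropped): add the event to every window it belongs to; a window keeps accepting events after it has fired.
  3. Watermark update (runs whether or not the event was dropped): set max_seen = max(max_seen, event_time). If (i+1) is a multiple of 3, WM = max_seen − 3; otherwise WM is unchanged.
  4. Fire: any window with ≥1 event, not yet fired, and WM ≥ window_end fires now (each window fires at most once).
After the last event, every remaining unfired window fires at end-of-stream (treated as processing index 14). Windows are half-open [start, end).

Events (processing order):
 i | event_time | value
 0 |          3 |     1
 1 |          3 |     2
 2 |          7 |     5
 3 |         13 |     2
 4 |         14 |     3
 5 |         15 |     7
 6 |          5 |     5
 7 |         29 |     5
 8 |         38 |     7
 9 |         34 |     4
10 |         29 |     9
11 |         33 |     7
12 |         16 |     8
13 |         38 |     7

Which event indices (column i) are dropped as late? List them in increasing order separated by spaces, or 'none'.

6 10 11 12

i=0 t=3 v=1: → [0,7); WM=−∞
i=1 t=3 v=2: → [0,7); WM=−∞
i=2 t=7 v=5: → [4,11); WM=4
i=3 t=13 v=2: → [12,19),[8,15); WM=4
i=4 t=14 v=3: → [12,19),[8,15); WM=4
i=5 t=15 v=7: → [12,19); WM=12; [0,7) fires=2 [4,11) fires=1
i=6 t=5 v=5: DROP (t<12-1); WM=12
i=7 t=29 v=5: → [28,35),[24,31); WM=12
i=8 t=38 v=7: → [36,43),[32,39); WM=35; [8,15) fires=2 [12,19) fires=3 [24,31) fires=1 [28,35) fires=1
i=9 t=34 v=4: → [32,39),[28,35); WM=35
i=10 t=29 v=9: DROP (t<35-1); WM=35
i=11 t=33 v=7: DROP (t<35-1); WM=35
i=12 t=16 v=8: DROP (t<35-1); WM=35
i=13 t=38 v=7: → [36,43),[32,39); WM=35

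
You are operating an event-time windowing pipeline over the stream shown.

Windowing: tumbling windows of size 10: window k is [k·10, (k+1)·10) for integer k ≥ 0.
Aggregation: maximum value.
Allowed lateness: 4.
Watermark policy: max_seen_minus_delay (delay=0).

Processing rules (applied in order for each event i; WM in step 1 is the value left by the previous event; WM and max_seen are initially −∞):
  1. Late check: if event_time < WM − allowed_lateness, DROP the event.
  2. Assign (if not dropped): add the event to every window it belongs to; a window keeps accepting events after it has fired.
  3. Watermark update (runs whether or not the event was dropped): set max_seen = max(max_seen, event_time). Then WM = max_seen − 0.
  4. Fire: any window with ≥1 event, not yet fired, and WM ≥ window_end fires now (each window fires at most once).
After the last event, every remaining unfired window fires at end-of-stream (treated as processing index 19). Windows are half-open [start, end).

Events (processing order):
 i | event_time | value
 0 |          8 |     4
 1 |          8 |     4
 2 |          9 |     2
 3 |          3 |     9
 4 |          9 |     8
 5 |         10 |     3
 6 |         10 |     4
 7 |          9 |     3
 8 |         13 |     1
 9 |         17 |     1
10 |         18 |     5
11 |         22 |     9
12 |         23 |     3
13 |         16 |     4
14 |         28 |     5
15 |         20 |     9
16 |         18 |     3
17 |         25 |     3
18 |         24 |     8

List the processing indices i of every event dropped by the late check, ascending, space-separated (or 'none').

3 13 15 16

i=0 t=8 v=4: → [0,10); WM=8
i=1 t=8 v=4: → [0,10); WM=8
i=2 t=9 v=2: → [0,10); WM=9
i=3 t=3 v=9: DROP (t<9-4); WM=9
i=4 t=9 v=8: → [0,10); WM=9
i=5 t=10 v=3: → [10,20); WM=10; [0,10) fires=8
i=6 t=10 v=4: → [10,20); WM=10
i=7 t=9 v=3: → [0,10); WM=10
i=8 t=13 v=1: → [10,20); WM=13
i=9 t=17 v=1: → [10,20); WM=17
i=10 t=18 v=5: → [10,20); WM=18
i=11 t=22 v=9: → [20,30); WM=22; [10,20) fires=5
i=12 t=23 v=3: → [20,30); WM=23
i=13 t=16 v=4: DROP (t<23-4); WM=23
i=14 t=28 v=5: → [20,30); WM=28
i=15 t=20 v=9: DROP (t<28-4); WM=28
i=16 t=18 v=3: DROP (t<28-4); WM=28
i=17 t=25 v=3: → [20,30); WM=28
i=18 t=24 v=8: → [20,30); WM=28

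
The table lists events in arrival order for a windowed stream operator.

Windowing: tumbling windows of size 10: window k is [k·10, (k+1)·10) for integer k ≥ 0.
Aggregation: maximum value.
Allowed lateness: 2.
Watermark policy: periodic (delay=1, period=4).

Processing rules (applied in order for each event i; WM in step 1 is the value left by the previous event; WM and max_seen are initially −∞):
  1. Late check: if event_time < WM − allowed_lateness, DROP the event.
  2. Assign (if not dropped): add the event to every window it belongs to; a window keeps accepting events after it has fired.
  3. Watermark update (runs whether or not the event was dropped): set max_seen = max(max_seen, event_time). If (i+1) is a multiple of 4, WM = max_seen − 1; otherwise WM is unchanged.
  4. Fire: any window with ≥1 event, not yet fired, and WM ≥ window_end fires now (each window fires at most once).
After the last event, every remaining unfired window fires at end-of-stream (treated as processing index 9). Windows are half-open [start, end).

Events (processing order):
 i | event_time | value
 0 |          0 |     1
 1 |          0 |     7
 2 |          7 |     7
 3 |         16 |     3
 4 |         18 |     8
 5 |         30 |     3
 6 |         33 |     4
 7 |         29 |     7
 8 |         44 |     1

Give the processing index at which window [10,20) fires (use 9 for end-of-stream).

i=0 t=0 v=1: → [0,10); WM=−∞
i=1 t=0 v=7: → [0,10); WM=−∞
i=2 t=7 v=7: → [0,10); WM=−∞
i=3 t=16 v=3: → [10,20); WM=15; [0,10) fires=7
i=4 t=18 v=8: → [10,20); WM=15
i=5 t=30 v=3: → [30,40); WM=15
i=6 t=33 v=4: → [30,40); WM=15
i=7 t=29 v=7: → [20,30); WM=32; [10,20) fires=8 [20,30) fires=7
i=8 t=44 v=1: → [40,50); WM=32

7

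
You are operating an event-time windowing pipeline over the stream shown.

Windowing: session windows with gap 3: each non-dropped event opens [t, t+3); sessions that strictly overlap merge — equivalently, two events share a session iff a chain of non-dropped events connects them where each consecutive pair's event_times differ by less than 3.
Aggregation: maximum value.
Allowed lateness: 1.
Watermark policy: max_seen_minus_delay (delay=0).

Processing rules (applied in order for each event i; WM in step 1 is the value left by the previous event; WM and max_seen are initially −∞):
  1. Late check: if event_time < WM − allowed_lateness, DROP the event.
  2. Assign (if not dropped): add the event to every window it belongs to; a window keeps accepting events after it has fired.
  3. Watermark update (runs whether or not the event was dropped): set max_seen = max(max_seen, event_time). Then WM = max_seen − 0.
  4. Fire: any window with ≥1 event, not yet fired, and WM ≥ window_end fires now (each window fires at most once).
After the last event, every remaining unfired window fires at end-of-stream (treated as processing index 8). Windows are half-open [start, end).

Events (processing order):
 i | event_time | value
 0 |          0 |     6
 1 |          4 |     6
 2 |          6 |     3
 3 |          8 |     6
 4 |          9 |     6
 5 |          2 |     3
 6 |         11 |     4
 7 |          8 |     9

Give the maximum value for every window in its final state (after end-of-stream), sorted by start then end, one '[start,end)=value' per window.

[0,3)=6 [4,14)=6

i=0 t=0 v=6: → [0,3); WM=0
i=1 t=4 v=6: → [4,7); WM=4
i=2 t=6 v=3: → [4,9); WM=6
i=3 t=8 v=6: → [4,11); WM=8
i=4 t=9 v=6: → [4,12); WM=9
i=5 t=2 v=3: DROP (t<9-1); WM=9
i=6 t=11 v=4: → [4,14); WM=11
i=7 t=8 v=9: DROP (t<11-1); WM=11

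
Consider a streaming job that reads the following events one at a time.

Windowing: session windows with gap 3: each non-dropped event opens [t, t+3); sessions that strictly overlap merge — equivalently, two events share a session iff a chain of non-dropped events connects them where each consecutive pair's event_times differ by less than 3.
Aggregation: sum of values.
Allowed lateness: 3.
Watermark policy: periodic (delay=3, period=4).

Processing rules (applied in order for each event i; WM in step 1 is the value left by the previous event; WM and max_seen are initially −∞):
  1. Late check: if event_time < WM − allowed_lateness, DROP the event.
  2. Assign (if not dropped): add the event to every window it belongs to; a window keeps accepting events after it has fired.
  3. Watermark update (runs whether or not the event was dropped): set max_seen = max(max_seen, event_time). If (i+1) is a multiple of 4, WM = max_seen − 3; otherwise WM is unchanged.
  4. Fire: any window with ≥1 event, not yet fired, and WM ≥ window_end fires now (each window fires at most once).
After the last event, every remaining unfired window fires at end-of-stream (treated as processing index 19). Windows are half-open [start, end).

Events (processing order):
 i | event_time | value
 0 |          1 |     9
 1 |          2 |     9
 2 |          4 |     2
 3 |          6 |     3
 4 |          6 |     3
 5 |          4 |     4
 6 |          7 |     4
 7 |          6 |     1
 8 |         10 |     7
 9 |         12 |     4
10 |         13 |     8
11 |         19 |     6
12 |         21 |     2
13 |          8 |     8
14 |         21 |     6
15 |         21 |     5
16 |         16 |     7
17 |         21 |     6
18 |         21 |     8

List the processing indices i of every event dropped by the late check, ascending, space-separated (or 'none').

i=0 t=1 v=9: → [1,4); WM=−∞
i=1 t=2 v=9: → [1,5); WM=−∞
i=2 t=4 v=2: → [1,7); WM=−∞
i=3 t=6 v=3: → [1,9); WM=3
i=4 t=6 v=3: → [1,9); WM=3
i=5 t=4 v=4: → [1,9); WM=3
i=6 t=7 v=4: → [1,10); WM=3
i=7 t=6 v=1: → [1,10); WM=4
i=8 t=10 v=7: → [10,13); WM=4
i=9 t=12 v=4: → [10,15); WM=4
i=10 t=13 v=8: → [10,16); WM=4
i=11 t=19 v=6: → [19,22); WM=16
i=12 t=21 v=2: → [19,24); WM=16
i=13 t=8 v=8: DROP (t<16-3); WM=16
i=14 t=21 v=6: → [19,24); WM=16
i=15 t=21 v=5: → [19,24); WM=18
i=16 t=16 v=7: → [16,19); WM=18
i=17 t=21 v=6: → [19,24); WM=18
i=18 t=21 v=8: → [19,24); WM=18

13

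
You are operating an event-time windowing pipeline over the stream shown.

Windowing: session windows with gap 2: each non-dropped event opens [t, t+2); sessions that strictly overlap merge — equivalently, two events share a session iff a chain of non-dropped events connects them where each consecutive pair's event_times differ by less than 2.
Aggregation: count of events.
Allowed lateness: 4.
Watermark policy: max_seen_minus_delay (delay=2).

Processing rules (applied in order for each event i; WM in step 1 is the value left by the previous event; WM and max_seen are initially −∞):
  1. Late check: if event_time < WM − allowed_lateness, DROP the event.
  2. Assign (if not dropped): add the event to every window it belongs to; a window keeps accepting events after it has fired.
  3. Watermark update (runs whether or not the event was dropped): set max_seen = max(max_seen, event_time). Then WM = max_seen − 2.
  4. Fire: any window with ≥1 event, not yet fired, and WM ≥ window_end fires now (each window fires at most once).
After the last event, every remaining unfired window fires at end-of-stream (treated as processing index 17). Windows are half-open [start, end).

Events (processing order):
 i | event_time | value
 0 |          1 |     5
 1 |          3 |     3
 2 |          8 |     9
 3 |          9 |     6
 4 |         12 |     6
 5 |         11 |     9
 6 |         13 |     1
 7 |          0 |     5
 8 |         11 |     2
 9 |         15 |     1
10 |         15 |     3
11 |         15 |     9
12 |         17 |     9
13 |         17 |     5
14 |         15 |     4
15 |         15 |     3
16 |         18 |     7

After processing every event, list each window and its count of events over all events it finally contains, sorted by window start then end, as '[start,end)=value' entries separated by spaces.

[1,3)=1 [3,5)=1 [8,11)=2 [11,15)=4 [15,17)=5 [17,20)=3

i=0 t=1 v=5: → [1,3); WM=-1
i=1 t=3 v=3: → [3,5); WM=1
i=2 t=8 v=9: → [8,10); WM=6
i=3 t=9 v=6: → [8,11); WM=7
i=4 t=12 v=6: → [12,14); WM=10
i=5 t=11 v=9: → [11,14); WM=10
i=6 t=13 v=1: → [11,15); WM=11
i=7 t=0 v=5: DROP (t<11-4); WM=11
i=8 t=11 v=2: → [11,15); WM=11
i=9 t=15 v=1: → [15,17); WM=13
i=10 t=15 v=3: → [15,17); WM=13
i=11 t=15 v=9: → [15,17); WM=13
i=12 t=17 v=9: → [17,19); WM=15
i=13 t=17 v=5: → [17,19); WM=15
i=14 t=15 v=4: → [15,17); WM=15
i=15 t=15 v=3: → [15,17); WM=15
i=16 t=18 v=7: → [17,20); WM=16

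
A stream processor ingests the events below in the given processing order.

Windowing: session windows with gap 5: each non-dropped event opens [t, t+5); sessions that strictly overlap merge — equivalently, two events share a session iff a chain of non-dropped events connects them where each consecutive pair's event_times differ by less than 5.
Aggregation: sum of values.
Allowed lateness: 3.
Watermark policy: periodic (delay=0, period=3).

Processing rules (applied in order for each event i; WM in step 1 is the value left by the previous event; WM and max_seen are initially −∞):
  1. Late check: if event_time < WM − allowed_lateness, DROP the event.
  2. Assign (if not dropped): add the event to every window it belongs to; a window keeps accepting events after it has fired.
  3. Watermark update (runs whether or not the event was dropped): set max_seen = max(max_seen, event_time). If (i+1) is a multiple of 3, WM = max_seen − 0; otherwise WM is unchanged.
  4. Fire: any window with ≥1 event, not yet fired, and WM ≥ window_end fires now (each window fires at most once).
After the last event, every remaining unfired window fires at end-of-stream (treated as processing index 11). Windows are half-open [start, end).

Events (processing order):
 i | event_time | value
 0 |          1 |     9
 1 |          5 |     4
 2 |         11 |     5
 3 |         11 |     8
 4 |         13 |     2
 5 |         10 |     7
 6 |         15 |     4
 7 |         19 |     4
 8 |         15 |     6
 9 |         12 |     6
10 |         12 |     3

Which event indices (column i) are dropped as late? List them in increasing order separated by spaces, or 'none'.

9 10

i=0 t=1 v=9: → [1,6); WM=−∞
i=1 t=5 v=4: → [1,10); WM=−∞
i=2 t=11 v=5: → [11,16); WM=11
i=3 t=11 v=8: → [11,16); WM=11
i=4 t=13 v=2: → [11,18); WM=11
i=5 t=10 v=7: → [10,18); WM=13
i=6 t=15 v=4: → [10,20); WM=13
i=7 t=19 v=4: → [10,24); WM=13
i=8 t=15 v=6: → [10,24); WM=19
i=9 t=12 v=6: DROP (t<19-3); WM=19
i=10 t=12 v=3: DROP (t<19-3); WM=19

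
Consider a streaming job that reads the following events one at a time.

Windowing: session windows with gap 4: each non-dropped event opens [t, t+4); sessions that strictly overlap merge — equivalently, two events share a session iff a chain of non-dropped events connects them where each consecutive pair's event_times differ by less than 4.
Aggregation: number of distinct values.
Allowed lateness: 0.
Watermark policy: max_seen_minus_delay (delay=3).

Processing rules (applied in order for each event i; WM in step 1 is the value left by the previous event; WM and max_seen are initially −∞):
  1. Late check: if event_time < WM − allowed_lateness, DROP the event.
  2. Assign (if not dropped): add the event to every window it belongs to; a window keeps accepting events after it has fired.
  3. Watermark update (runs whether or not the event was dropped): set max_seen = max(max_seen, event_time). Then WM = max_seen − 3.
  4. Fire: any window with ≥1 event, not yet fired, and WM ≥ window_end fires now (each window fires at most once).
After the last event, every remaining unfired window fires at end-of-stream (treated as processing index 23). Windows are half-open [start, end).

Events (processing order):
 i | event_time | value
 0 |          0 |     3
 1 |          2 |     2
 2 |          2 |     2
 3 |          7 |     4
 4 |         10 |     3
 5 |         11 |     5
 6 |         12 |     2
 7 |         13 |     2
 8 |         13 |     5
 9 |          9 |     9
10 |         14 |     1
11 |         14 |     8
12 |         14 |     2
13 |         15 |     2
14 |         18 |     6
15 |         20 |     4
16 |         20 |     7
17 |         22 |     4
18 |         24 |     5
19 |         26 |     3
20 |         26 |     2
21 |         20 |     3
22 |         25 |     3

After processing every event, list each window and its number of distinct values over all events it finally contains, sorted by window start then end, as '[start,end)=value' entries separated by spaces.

i=0 t=0 v=3: → [0,4); WM=-3
i=1 t=2 v=2: → [0,6); WM=-1
i=2 t=2 v=2: → [0,6); WM=-1
i=3 t=7 v=4: → [7,11); WM=4
i=4 t=10 v=3: → [7,14); WM=7
i=5 t=11 v=5: → [7,15); WM=8
i=6 t=12 v=2: → [7,16); WM=9
i=7 t=13 v=2: → [7,17); WM=10
i=8 t=13 v=5: → [7,17); WM=10
i=9 t=9 v=9: DROP (t<10-0); WM=10
i=10 t=14 v=1: → [7,18); WM=11
i=11 t=14 v=8: → [7,18); WM=11
i=12 t=14 v=2: → [7,18); WM=11
i=13 t=15 v=2: → [7,19); WM=12
i=14 t=18 v=6: → [7,22); WM=15
i=15 t=20 v=4: → [7,24); WM=17
i=16 t=20 v=7: → [7,24); WM=17
i=17 t=22 v=4: → [7,26); WM=19
i=18 t=24 v=5: → [7,28); WM=21
i=19 t=26 v=3: → [7,30); WM=23
i=20 t=26 v=2: → [7,30); WM=23
i=21 t=20 v=3: DROP (t<23-0); WM=23
i=22 t=25 v=3: → [7,30); WM=23

[0,6)=2 [7,30)=8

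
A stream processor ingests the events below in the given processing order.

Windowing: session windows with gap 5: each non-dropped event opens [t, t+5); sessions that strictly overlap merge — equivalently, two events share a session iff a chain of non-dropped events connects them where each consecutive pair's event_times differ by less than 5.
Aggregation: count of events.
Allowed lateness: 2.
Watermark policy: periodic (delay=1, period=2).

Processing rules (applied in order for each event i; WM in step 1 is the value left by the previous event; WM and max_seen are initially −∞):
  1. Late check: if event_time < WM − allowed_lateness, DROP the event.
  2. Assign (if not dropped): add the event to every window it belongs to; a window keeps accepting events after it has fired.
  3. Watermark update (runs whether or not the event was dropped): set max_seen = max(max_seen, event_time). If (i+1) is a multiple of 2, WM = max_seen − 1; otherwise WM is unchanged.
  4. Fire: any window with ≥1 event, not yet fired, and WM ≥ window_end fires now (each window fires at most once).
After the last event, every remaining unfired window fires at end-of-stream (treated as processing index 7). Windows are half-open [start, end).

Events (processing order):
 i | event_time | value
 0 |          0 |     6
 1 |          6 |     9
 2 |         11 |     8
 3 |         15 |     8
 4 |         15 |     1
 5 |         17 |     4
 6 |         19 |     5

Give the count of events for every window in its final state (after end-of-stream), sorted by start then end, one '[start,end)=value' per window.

i=0 t=0 v=6: → [0,5); WM=−∞
i=1 t=6 v=9: → [6,11); WM=5
i=2 t=11 v=8: → [11,16); WM=5
i=3 t=15 v=8: → [11,20); WM=14
i=4 t=15 v=1: → [11,20); WM=14
i=5 t=17 v=4: → [11,22); WM=16
i=6 t=19 v=5: → [11,24); WM=16

[0,5)=1 [6,11)=1 [11,24)=5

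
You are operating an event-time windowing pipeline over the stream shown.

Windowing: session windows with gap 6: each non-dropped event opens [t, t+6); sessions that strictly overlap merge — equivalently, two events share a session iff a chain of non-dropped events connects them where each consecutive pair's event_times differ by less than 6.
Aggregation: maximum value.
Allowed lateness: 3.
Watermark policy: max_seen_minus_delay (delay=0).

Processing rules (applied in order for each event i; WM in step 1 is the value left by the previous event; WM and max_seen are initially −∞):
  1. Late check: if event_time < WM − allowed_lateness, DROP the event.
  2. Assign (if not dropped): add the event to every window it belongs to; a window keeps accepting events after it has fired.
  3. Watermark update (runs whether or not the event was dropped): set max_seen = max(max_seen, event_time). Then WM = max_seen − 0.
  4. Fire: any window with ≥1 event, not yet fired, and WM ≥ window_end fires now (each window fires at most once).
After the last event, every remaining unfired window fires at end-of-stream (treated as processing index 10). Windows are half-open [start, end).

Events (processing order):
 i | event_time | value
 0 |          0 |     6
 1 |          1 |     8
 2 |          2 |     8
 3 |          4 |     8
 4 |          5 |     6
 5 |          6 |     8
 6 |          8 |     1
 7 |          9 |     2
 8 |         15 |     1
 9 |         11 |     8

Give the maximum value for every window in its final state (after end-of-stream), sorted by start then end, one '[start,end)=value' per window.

[0,15)=8 [15,21)=1

i=0 t=0 v=6: → [0,6); WM=0
i=1 t=1 v=8: → [0,7); WM=1
i=2 t=2 v=8: → [0,8); WM=2
i=3 t=4 v=8: → [0,10); WM=4
i=4 t=5 v=6: → [0,11); WM=5
i=5 t=6 v=8: → [0,12); WM=6
i=6 t=8 v=1: → [0,14); WM=8
i=7 t=9 v=2: → [0,15); WM=9
i=8 t=15 v=1: → [15,21); WM=15
i=9 t=11 v=8: DROP (t<15-3); WM=15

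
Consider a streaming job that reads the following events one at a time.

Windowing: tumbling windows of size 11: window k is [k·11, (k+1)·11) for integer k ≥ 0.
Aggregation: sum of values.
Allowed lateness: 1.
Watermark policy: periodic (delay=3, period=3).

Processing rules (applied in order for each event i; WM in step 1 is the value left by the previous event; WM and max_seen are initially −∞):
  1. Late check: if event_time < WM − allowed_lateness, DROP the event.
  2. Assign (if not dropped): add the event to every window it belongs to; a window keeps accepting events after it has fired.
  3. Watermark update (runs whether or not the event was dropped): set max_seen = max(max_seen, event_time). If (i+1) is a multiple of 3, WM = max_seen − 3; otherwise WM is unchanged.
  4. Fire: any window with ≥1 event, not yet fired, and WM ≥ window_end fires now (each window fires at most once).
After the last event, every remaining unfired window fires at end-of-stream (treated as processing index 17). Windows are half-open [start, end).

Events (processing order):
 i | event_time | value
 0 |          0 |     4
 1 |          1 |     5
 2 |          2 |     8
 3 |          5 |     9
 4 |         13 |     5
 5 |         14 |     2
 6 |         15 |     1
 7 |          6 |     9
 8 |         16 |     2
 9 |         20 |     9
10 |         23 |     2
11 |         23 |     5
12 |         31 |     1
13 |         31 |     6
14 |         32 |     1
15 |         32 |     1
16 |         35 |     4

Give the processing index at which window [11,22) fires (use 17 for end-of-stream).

i=0 t=0 v=4: → [0,11); WM=−∞
i=1 t=1 v=5: → [0,11); WM=−∞
i=2 t=2 v=8: → [0,11); WM=-1
i=3 t=5 v=9: → [0,11); WM=-1
i=4 t=13 v=5: → [11,22); WM=-1
i=5 t=14 v=2: → [11,22); WM=11; [0,11) fires=26
i=6 t=15 v=1: → [11,22); WM=11
i=7 t=6 v=9: DROP (t<11-1); WM=11
i=8 t=16 v=2: → [11,22); WM=13
i=9 t=20 v=9: → [11,22); WM=13
i=10 t=23 v=2: → [22,33); WM=13
i=11 t=23 v=5: → [22,33); WM=20
i=12 t=31 v=1: → [22,33); WM=20
i=13 t=31 v=6: → [22,33); WM=20
i=14 t=32 v=1: → [22,33); WM=29; [11,22) fires=19
i=15 t=32 v=1: → [22,33); WM=29
i=16 t=35 v=4: → [33,44); WM=29

14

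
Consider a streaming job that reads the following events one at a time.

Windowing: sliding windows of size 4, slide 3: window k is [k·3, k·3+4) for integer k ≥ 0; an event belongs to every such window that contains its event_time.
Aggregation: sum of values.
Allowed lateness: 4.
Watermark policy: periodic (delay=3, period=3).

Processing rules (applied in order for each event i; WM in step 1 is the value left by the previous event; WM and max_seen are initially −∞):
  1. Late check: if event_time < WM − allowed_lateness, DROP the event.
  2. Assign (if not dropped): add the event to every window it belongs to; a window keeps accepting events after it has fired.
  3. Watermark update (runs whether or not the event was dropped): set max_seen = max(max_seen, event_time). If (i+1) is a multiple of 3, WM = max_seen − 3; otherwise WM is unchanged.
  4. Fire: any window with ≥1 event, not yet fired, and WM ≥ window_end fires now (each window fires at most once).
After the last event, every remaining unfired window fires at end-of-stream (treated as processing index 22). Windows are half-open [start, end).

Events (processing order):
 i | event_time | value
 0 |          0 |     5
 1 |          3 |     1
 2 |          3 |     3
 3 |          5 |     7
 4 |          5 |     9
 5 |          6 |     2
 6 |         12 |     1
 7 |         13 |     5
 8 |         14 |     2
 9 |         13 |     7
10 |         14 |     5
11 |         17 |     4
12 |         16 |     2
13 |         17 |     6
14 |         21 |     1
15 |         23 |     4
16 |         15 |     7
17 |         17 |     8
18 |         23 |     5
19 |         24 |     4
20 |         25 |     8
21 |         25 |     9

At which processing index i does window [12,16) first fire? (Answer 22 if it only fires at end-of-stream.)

14

i=0 t=0 v=5: → [0,4); WM=−∞
i=1 t=3 v=1: → [3,7),[0,4); WM=−∞
i=2 t=3 v=3: → [3,7),[0,4); WM=0
i=3 t=5 v=7: → [3,7); WM=0
i=4 t=5 v=9: → [3,7); WM=0
i=5 t=6 v=2: → [6,10),[3,7); WM=3
i=6 t=12 v=1: → [12,16),[9,13); WM=3
i=7 t=13 v=5: → [12,16); WM=3
i=8 t=14 v=2: → [12,16); WM=11; [0,4) fires=9 [3,7) fires=22 [6,10) fires=2
i=9 t=13 v=7: → [12,16); WM=11
i=10 t=14 v=5: → [12,16); WM=11
i=11 t=17 v=4: → [15,19); WM=14; [9,13) fires=1
i=12 t=16 v=2: → [15,19); WM=14
i=13 t=17 v=6: → [15,19); WM=14
i=14 t=21 v=1: → [21,25),[18,22); WM=18; [12,16) fires=20
i=15 t=23 v=4: → [21,25); WM=18
i=16 t=15 v=7: → [15,19),[12,16); WM=18
i=17 t=17 v=8: → [15,19); WM=20; [15,19) fires=27
i=18 t=23 v=5: → [21,25); WM=20
i=19 t=24 v=4: → [24,28),[21,25); WM=20
i=20 t=25 v=8: → [24,28); WM=22; [18,22) fires=1
i=21 t=25 v=9: → [24,28); WM=22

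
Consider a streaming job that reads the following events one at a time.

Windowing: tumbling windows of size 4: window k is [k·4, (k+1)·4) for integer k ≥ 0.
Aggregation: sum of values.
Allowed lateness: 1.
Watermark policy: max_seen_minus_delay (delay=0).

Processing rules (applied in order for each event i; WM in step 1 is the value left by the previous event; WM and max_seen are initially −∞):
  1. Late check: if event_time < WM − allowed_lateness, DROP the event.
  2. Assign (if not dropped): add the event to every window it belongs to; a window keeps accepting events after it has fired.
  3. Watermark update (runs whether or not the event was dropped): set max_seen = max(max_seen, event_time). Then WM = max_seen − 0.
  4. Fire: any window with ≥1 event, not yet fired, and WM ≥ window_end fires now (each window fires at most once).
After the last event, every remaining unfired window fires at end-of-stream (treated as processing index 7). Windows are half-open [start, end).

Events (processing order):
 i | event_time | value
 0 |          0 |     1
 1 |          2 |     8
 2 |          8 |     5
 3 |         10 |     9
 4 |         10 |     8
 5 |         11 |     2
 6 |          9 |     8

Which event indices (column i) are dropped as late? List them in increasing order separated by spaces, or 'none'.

i=0 t=0 v=1: → [0,4); WM=0
i=1 t=2 v=8: → [0,4); WM=2
i=2 t=8 v=5: → [8,12); WM=8; [0,4) fires=9
i=3 t=10 v=9: → [8,12); WM=10
i=4 t=10 v=8: → [8,12); WM=10
i=5 t=11 v=2: → [8,12); WM=11
i=6 t=9 v=8: DROP (t<11-1); WM=11

6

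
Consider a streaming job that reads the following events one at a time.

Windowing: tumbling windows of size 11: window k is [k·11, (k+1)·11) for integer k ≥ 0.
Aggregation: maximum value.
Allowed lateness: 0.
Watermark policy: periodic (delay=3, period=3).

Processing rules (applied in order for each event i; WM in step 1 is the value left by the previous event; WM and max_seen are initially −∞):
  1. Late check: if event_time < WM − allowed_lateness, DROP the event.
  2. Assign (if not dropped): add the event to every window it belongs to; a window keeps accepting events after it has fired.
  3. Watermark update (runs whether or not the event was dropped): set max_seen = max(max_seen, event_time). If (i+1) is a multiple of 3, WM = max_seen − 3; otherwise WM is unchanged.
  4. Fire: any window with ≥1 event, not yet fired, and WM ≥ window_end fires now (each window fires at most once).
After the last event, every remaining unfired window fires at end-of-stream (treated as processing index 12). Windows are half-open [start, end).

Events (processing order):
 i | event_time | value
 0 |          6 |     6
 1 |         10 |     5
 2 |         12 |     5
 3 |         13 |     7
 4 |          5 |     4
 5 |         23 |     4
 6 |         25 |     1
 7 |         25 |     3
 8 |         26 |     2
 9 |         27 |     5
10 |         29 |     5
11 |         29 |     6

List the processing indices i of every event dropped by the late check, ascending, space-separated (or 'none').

i=0 t=6 v=6: → [0,11); WM=−∞
i=1 t=10 v=5: → [0,11); WM=−∞
i=2 t=12 v=5: → [11,22); WM=9
i=3 t=13 v=7: → [11,22); WM=9
i=4 t=5 v=4: DROP (t<9-0); WM=9
i=5 t=23 v=4: → [22,33); WM=20; [0,11) fires=6
i=6 t=25 v=1: → [22,33); WM=20
i=7 t=25 v=3: → [22,33); WM=20
i=8 t=26 v=2: → [22,33); WM=23; [11,22) fires=7
i=9 t=27 v=5: → [22,33); WM=23
i=10 t=29 v=5: → [22,33); WM=23
i=11 t=29 v=6: → [22,33); WM=26

4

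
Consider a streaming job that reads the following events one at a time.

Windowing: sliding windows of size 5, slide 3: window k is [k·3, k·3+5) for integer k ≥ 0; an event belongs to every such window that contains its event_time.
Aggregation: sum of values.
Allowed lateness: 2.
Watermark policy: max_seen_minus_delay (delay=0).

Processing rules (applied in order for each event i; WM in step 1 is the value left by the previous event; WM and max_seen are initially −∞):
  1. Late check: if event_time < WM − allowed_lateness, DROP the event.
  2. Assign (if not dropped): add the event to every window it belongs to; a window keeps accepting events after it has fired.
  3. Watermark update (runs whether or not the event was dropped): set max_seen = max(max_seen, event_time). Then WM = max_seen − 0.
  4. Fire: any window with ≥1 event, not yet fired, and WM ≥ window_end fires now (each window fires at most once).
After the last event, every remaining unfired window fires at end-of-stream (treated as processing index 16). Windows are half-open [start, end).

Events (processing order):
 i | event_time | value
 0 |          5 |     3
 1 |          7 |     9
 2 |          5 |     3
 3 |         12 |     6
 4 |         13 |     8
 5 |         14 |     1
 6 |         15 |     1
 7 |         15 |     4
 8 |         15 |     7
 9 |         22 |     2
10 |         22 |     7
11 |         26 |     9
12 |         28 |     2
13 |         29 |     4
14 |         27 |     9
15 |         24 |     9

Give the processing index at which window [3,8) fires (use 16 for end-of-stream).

3

i=0 t=5 v=3: → [3,8); WM=5
i=1 t=7 v=9: → [6,11),[3,8); WM=7
i=2 t=5 v=3: → [3,8); WM=7
i=3 t=12 v=6: → [12,17),[9,14); WM=12; [3,8) fires=15 [6,11) fires=9
i=4 t=13 v=8: → [12,17),[9,14); WM=13
i=5 t=14 v=1: → [12,17); WM=14; [9,14) fires=14
i=6 t=15 v=1: → [15,20),[12,17); WM=15
i=7 t=15 v=4: → [15,20),[12,17); WM=15
i=8 t=15 v=7: → [15,20),[12,17); WM=15
i=9 t=22 v=2: → [21,26),[18,23); WM=22; [12,17) fires=27 [15,20) fires=12
i=10 t=22 v=7: → [21,26),[18,23); WM=22
i=11 t=26 v=9: → [24,29); WM=26; [18,23) fires=9 [21,26) fires=9
i=12 t=28 v=2: → [27,32),[24,29); WM=28
i=13 t=29 v=4: → [27,32); WM=29; [24,29) fires=11
i=14 t=27 v=9: → [27,32),[24,29); WM=29
i=15 t=24 v=9: DROP (t<29-2); WM=29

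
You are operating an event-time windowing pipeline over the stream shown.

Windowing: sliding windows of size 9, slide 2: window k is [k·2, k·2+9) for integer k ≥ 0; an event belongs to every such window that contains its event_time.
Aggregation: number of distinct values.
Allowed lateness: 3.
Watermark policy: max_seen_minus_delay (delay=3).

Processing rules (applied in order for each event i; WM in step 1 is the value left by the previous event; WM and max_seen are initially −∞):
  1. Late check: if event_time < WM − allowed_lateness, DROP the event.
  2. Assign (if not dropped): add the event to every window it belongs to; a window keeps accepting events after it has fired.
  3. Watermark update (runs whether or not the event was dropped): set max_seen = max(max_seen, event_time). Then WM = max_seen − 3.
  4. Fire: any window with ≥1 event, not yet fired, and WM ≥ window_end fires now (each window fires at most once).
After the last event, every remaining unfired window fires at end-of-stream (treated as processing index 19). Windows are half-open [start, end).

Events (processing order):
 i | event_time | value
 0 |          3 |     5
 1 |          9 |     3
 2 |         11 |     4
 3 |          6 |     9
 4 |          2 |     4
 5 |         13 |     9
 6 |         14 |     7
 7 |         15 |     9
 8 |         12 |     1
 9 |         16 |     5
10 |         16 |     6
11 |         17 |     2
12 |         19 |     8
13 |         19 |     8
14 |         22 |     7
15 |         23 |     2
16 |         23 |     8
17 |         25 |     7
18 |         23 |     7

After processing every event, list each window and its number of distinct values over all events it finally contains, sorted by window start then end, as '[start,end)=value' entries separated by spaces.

i=0 t=3 v=5: → [2,11),[0,9); WM=0
i=1 t=9 v=3: → [8,17),[6,15),[4,13),[2,11); WM=6
i=2 t=11 v=4: → [10,19),[8,17),[6,15),[4,13); WM=8
i=3 t=6 v=9: → [6,15),[4,13),[2,11),[0,9); WM=8
i=4 t=2 v=4: DROP (t<8-3); WM=8
i=5 t=13 v=9: → [12,21),[10,19),[8,17),[6,15); WM=10; [0,9) fires=2
i=6 t=14 v=7: → [14,23),[12,21),[10,19),[8,17),[6,15); WM=11; [2,11) fires=3
i=7 t=15 v=9: → [14,23),[12,21),[10,19),[8,17); WM=12
i=8 t=12 v=1: → [12,21),[10,19),[8,17),[6,15),[4,13); WM=12
i=9 t=16 v=5: → [16,25),[14,23),[12,21),[10,19),[8,17); WM=13; [4,13) fires=4
i=10 t=16 v=6: → [16,25),[14,23),[12,21),[10,19),[8,17); WM=13
i=11 t=17 v=2: → [16,25),[14,23),[12,21),[10,19); WM=14
i=12 t=19 v=8: → [18,27),[16,25),[14,23),[12,21); WM=16; [6,15) fires=5
i=13 t=19 v=8: → [18,27),[16,25),[14,23),[12,21); WM=16
i=14 t=22 v=7: → [22,31),[20,29),[18,27),[16,25),[14,23); WM=19; [8,17) fires=7 [10,19) fires=7
i=15 t=23 v=2: → [22,31),[20,29),[18,27),[16,25); WM=20
i=16 t=23 v=8: → [22,31),[20,29),[18,27),[16,25); WM=20
i=17 t=25 v=7: → [24,33),[22,31),[20,29),[18,27); WM=22; [12,21) fires=7
i=18 t=23 v=7: → [22,31),[20,29),[18,27),[16,25); WM=22

[0,9)=2 [2,11)=3 [4,13)=4 [6,15)=5 [8,17)=7 [10,19)=7 [12,21)=7 [14,23)=6 [16,25)=5 [18,27)=3 [20,29)=3 [22,31)=3 [24,33)=1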